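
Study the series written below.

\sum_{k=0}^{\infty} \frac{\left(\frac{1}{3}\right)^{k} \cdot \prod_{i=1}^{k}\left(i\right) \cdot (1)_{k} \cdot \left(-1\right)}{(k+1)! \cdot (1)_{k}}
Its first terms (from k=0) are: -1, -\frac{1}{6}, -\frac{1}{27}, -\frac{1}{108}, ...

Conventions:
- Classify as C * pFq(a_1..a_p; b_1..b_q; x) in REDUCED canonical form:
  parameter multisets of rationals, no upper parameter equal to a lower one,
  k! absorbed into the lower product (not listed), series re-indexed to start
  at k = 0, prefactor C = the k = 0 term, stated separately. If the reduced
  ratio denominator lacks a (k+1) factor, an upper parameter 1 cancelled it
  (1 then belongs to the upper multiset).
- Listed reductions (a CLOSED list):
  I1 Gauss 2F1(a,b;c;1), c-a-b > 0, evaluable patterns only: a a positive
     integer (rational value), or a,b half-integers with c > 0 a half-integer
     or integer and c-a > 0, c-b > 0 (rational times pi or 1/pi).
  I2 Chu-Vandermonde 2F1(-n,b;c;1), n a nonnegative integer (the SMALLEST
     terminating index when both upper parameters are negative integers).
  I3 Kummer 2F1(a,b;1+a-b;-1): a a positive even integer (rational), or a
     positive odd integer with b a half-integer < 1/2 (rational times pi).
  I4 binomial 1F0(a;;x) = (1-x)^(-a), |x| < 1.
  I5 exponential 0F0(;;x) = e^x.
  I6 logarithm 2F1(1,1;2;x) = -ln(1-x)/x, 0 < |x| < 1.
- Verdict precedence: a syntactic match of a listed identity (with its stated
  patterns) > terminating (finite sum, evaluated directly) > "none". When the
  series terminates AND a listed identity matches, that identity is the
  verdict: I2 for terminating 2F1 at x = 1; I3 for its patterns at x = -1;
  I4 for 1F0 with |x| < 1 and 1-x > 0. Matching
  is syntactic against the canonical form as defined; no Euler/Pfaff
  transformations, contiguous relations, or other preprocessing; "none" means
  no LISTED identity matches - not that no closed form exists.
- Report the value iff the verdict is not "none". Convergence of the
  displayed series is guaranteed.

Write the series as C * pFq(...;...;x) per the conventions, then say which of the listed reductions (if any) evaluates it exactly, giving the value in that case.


Prefactor -1, argument \frac{1}{3}: 2F1 with upper {1, 1} over lower {2}. Verdict at x = \frac{1}{3}: the logarithmic series (I6) matches (the logarithm: parameters (1,1;2), x = \frac{1}{3}). Value: 3 \cdot \ln\left(\frac{2}{3}\right).

The tell: from the first term -1: the running product (prefactor -1) telescopes to a rising factorial.
Ratio: r(k) = \frac{1}{3} * (k+1) (k+1) / [(k+2) (k+1)] ; factor over Q: parameters, x = \frac{1}{3}, and C = -1.


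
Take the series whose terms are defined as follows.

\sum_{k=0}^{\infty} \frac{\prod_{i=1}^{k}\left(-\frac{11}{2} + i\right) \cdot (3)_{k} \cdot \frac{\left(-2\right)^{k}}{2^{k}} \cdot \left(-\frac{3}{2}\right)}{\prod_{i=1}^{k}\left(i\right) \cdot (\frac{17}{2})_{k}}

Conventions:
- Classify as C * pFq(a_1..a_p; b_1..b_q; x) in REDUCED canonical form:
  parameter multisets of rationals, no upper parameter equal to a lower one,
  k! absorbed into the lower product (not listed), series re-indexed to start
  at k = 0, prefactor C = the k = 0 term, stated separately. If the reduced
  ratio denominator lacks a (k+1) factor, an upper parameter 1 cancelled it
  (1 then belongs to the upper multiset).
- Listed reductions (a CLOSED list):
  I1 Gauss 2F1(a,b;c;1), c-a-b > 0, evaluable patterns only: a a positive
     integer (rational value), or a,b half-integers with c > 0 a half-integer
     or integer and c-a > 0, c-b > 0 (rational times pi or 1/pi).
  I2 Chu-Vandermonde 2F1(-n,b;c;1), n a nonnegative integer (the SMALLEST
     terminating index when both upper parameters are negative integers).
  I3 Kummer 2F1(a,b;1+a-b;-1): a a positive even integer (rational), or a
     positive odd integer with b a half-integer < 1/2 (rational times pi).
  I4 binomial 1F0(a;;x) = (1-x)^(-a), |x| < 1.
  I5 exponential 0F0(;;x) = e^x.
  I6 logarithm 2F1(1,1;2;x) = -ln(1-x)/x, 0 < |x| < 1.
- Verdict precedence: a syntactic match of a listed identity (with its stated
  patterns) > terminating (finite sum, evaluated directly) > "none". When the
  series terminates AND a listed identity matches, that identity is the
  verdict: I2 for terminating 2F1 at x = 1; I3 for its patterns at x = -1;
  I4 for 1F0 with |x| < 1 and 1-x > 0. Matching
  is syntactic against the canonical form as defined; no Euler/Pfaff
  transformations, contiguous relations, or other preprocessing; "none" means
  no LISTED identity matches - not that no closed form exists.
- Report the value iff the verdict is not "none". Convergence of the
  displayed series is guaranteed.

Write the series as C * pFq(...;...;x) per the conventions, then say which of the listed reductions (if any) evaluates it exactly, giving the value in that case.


Classification (C = -\frac{3}{2}): 2F1 with upper {-\frac{9}{2}, 3}, lower {\frac{17}{2}}, argument x = -1. Verdict (x = -1): the Kummer evaluation I3 applies (x = -1; c = \frac{17}{2} equals 1+a-b for upper {-\frac{9}{2}, 3}: listed pattern). Hence: \left(-\frac{135135}{65536}\right) \cdot \pi.

Structural cue: from the first term -\frac{3}{2}: the running product (C = -3/2, x = -1) telescopes to a rising factorial.
Ratio: r(k) = -1 * (k-\frac{9}{2}) (k+3) / [(k+\frac{17}{2}) (k+1)] - poly over poly, x = -1 from leading terms; C = -\frac{3}{2} at k = 0.


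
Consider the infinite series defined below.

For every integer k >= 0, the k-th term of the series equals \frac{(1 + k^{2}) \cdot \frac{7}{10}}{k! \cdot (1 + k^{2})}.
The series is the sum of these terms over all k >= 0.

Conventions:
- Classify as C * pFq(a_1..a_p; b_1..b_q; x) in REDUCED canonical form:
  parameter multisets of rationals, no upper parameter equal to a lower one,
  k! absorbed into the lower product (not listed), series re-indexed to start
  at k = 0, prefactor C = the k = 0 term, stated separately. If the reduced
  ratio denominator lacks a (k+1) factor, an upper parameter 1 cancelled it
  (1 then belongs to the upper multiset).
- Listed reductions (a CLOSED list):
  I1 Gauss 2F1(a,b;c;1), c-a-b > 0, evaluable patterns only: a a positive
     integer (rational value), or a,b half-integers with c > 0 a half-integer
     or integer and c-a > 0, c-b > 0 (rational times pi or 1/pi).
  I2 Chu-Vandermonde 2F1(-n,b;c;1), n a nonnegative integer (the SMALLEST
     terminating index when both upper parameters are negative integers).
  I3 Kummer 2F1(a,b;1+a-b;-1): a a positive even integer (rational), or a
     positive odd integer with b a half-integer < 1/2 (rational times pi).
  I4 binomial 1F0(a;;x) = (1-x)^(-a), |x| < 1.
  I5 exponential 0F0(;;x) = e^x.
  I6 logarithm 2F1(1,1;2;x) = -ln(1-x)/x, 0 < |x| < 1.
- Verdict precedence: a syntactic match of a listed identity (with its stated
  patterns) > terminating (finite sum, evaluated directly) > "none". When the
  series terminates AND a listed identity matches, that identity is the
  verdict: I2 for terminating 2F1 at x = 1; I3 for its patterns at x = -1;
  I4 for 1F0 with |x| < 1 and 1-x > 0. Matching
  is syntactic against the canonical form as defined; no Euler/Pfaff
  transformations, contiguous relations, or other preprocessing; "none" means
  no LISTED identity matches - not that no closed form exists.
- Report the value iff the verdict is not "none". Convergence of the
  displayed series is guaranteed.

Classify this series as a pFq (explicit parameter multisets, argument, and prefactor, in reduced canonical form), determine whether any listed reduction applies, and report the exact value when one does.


x = 1 here; the reduced form reads 0F0, upper {-}, lower {-}, C = \frac{7}{10}. Verdict: exponential (I5) fires (the 0F0 exponential series at x = 1). Value: \frac{7}{10} \cdot e^{1}.

Key step: from the first term \frac{7}{10}: striking the common factor k^2 + 1 reduces the term (C = 7/10).
Ratio: r(k) = 1 * 1 / [(k+1)] - poly over poly, x = 1 from leading terms; C = \frac{7}{10} at k = 0.


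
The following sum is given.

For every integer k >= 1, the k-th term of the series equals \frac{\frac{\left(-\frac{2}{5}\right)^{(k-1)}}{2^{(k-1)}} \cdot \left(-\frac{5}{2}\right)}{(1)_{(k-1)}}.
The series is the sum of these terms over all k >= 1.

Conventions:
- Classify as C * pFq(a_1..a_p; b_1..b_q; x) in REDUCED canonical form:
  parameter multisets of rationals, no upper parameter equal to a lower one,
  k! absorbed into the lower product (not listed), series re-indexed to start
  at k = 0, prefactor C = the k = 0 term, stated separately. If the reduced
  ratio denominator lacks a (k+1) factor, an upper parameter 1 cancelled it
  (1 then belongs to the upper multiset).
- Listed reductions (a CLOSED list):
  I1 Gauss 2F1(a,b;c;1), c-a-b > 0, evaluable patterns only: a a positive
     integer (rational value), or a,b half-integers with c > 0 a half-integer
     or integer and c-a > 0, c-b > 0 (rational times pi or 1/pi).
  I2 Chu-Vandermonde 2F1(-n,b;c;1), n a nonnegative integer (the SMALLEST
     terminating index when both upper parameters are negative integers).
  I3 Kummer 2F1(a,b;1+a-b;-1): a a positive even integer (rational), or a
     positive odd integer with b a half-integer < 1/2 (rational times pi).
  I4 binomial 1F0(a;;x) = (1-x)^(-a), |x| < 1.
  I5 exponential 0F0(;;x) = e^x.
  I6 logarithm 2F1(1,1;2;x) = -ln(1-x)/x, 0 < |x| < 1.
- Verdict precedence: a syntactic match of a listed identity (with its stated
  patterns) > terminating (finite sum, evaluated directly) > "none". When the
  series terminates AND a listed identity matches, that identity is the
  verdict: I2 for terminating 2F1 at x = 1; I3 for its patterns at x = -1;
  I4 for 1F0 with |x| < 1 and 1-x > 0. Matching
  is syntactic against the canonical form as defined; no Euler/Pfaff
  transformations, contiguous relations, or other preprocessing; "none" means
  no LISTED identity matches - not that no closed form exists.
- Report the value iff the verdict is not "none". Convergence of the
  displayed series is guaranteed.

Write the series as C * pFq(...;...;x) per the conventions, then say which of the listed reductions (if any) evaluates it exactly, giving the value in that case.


With C = -\frac{5}{2}: the canonical form is 0F0(-; -; -\frac{1}{5}). Verdict: exponential (I5) fires (the 0F0 exponential series at x = -\frac{1}{5}). Value: \left(-\frac{5}{2}\right) \cdot e^{-\frac{1}{5}}.

Key step: t_0 being -\frac{5}{2}, (1)_k (C = -5/2) is k! itself.
Consecutive-term ratio: r(k) = -\frac{1}{5} * 1 / [(k+1)] - rational in k, leading ratio -\frac{1}{5}; with t_0 = -\frac{5}{2}, classification follows.


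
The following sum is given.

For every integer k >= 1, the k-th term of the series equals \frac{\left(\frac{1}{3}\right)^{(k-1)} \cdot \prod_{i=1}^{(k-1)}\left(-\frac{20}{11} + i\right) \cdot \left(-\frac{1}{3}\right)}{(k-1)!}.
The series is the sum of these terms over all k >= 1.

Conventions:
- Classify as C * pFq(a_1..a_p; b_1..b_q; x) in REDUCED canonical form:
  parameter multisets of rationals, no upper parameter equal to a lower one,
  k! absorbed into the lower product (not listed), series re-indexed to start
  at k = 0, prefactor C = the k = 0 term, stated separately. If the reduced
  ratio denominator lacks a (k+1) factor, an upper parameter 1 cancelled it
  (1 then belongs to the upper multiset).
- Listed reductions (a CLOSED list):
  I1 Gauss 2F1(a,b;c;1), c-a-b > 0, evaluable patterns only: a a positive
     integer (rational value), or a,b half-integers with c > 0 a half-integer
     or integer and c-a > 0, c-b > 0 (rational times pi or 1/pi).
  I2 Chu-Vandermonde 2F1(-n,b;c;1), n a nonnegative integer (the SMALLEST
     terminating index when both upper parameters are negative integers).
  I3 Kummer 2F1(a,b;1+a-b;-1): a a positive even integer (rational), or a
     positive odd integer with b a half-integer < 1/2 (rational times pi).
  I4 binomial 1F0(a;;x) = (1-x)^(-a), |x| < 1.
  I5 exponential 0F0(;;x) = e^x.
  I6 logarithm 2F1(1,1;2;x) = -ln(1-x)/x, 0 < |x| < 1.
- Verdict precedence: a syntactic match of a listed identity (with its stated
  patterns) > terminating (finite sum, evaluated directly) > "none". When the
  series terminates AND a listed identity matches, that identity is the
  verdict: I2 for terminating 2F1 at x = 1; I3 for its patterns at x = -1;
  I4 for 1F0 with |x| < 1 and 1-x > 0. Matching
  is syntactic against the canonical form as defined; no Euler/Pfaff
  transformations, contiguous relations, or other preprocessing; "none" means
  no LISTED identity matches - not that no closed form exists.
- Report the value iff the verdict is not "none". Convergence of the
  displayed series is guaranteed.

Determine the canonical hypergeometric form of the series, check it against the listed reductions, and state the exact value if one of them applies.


x = \frac{1}{3} here; the reduced form reads 1F0, upper {-\frac{9}{11}}, lower {-}, C = -\frac{1}{3}. Verdict: the binomial series (I4) matches (the 1F0 binomial series: exponent 9/11, x = \frac{1}{3}). Its exact value is \left(-\frac{1}{3}\right) \cdot \left(\frac{2}{3}\right)^{\frac{9}{11}}.

Structural cue: t_0 being -\frac{1}{3}, the running product (C = -1/3, x = 1/3) telescopes to a rising factorial.
Adjacent-term ratio: r(k) = \frac{1}{3} * (k-\frac{9}{11}) / [(k+1)] - rational in k. x = \frac{1}{3}; t_0 = -\frac{1}{3}; negate the roots.


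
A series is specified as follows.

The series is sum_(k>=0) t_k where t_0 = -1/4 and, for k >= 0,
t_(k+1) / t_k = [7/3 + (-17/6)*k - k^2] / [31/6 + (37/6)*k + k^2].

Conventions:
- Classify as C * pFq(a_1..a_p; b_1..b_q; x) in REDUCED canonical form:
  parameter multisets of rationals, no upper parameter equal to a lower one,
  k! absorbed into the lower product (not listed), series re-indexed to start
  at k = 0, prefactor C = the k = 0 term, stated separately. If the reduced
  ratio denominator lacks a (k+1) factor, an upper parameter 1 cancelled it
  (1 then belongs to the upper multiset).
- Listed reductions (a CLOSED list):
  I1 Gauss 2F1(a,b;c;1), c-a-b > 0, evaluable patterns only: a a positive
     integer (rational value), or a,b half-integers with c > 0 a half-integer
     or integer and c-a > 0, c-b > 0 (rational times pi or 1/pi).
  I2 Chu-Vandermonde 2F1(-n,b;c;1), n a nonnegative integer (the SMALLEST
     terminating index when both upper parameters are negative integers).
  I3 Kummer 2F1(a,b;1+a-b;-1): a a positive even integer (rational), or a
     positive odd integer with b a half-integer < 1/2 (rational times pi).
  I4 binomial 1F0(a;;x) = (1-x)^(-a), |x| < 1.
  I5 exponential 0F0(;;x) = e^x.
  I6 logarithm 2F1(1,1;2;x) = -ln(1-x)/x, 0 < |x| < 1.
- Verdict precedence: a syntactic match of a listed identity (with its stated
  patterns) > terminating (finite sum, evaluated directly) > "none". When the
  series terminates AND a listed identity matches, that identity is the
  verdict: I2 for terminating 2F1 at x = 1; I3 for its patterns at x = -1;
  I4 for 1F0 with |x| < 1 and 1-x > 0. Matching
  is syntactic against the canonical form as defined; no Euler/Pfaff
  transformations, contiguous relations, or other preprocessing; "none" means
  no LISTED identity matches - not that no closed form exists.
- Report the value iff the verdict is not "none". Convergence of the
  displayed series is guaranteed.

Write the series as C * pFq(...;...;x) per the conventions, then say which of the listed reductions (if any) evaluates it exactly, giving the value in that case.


Canonical form: C = -1/4 times 2F1 with upper {-2/3, 7/2}, lower {31/6}, x = -1. Verdict: none. No listed pattern accepts 2F1(-2/3, 7/2; 31/6; -1).

Key observation: x = (-1) and roots of the ratio polynomials (C = -1/4) are the negated parameters.
Term ratio: r(k) = (-1) * (k-2/3) (k+7/2) / [(k+31/6) (k+1)] - rational; roots negated = parameters, x = (-1), C = -1/4.


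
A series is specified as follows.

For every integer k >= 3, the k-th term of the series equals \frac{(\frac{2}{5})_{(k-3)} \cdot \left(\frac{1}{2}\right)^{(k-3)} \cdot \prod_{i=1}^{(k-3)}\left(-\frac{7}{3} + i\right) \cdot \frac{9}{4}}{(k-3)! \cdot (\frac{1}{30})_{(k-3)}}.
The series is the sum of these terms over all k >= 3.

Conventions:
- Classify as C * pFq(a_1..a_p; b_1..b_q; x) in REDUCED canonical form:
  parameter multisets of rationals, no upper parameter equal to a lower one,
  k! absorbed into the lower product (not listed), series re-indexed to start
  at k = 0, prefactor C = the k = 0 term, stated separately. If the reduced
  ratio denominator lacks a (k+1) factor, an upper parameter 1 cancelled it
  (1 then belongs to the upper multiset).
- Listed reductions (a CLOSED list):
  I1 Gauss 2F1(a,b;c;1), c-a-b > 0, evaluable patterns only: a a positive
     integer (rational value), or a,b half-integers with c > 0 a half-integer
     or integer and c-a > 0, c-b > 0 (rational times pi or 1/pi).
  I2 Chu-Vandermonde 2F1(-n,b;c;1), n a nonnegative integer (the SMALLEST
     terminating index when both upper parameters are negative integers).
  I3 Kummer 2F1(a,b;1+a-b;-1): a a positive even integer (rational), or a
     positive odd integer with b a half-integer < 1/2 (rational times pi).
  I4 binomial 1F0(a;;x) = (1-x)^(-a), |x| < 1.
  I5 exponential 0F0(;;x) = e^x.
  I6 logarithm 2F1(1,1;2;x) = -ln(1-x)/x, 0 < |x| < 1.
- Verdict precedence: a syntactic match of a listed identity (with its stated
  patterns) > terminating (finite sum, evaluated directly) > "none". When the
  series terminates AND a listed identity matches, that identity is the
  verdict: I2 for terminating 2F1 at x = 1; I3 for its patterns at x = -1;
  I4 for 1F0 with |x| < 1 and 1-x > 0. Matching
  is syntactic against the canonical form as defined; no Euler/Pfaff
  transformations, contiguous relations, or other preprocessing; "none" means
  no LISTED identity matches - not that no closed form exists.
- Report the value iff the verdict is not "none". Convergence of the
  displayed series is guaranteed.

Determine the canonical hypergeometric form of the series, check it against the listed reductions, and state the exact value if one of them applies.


At argument \frac{1}{2}: a 2F1 with upper {-\frac{4}{3}, \frac{2}{5}}, lower {\frac{1}{30}}, scaled by C = \frac{9}{4}. Verdict: no listed reduction: x = \frac{1}{2} and upper {-\frac{4}{3}, \frac{2}{5}} fail every I1-I6 pattern.

First insight: t_0 being \frac{9}{4}, the running product (C = 9/4) telescopes to a rising factorial.
Term ratio: r(k) = \frac{1}{2} * (k-\frac{4}{3}) (k+\frac{2}{5}) / [(k+\frac{1}{30}) (k+1)] - rational; roots negated = parameters, x = \frac{1}{2}, C = \frac{9}{4}.


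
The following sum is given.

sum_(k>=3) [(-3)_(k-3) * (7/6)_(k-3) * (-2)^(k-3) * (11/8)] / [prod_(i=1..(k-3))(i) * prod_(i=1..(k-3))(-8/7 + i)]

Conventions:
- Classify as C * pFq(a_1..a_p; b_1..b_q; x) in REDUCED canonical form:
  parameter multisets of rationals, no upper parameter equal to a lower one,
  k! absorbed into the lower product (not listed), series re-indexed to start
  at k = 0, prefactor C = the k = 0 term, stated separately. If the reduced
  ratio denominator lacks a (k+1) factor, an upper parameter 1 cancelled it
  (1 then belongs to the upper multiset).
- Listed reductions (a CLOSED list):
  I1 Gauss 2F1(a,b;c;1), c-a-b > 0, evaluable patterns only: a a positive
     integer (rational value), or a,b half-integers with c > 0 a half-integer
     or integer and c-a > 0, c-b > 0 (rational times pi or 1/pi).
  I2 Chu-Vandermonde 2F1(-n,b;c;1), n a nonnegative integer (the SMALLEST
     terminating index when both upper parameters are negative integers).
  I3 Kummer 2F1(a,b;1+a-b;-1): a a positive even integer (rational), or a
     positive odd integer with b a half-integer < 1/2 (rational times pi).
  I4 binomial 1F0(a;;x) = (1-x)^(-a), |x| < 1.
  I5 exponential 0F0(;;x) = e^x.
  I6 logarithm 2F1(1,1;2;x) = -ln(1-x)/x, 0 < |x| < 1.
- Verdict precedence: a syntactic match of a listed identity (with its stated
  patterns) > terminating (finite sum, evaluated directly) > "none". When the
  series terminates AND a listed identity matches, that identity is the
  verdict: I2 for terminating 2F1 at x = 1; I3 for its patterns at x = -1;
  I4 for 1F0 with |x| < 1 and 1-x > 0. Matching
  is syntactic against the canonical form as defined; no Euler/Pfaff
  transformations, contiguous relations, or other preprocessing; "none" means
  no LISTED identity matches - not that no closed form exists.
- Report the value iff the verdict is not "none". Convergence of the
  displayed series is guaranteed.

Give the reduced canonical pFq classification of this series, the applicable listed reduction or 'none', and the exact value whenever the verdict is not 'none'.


With C = 11/8: the canonical form is 2F1(-3, 7/6; -1/7; -2). Verdict: terminating at k = 3: the factor (-3)_k kills every later term; summing the 4 survivors is exact. Hence: -514393/648.

The tell: x = (-2) and the product of the first k integers (C = 11/8) is k!.
Ratio: r(k) = (-2) * (k-3) (k+7/6) / [(k-1/7) (k+1)] - rational in k. x = (-2); t_0 = 11/8; negate the roots.


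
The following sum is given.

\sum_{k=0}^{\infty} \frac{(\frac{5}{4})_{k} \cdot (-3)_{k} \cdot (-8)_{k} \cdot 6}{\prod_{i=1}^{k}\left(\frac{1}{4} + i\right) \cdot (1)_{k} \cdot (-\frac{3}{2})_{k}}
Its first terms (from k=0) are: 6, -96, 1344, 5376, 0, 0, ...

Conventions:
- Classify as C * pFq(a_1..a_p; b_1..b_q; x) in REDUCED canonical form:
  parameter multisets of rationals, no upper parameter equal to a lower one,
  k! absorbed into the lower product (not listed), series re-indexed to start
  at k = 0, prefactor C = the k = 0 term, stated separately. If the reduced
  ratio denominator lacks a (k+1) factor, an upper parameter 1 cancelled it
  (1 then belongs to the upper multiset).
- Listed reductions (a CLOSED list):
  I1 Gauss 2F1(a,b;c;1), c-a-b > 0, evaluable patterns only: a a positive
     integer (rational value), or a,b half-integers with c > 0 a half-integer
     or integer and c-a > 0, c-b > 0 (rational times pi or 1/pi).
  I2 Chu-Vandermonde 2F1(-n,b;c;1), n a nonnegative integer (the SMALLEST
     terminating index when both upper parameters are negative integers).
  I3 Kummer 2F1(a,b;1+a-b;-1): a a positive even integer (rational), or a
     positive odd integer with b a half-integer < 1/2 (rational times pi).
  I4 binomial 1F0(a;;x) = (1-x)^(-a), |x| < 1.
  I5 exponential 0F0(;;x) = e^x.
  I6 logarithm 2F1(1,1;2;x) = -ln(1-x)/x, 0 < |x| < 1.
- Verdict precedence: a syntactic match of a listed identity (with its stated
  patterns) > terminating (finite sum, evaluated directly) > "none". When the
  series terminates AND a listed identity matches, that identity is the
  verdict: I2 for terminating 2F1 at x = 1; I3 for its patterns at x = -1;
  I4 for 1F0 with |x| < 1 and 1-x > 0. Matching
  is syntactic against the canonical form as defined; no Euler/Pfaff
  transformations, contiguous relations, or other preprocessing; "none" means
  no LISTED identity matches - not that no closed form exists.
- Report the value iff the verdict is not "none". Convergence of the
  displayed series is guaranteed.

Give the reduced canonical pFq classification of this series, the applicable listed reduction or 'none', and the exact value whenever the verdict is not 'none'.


Classification (C = 6): 2F1 with upper {-8, -3}, lower {-\frac{3}{2}}, argument x = 1. Verdict: Vandermonde's identity (I2) fires (terminating 2F1 at x = 1 with n = 3, b = -8, c = -\frac{3}{2}). Its exact value is 6630.

Key step: t_0 = 6 here, and the lower running product (prefactor 6) is a rising factorial.
Consecutive-term ratio: r(k) = 1 * (k-8) (k-3) / [(k-\frac{3}{2}) (k+1)] ; factor over Q: parameters, x = 1, and C = 6.


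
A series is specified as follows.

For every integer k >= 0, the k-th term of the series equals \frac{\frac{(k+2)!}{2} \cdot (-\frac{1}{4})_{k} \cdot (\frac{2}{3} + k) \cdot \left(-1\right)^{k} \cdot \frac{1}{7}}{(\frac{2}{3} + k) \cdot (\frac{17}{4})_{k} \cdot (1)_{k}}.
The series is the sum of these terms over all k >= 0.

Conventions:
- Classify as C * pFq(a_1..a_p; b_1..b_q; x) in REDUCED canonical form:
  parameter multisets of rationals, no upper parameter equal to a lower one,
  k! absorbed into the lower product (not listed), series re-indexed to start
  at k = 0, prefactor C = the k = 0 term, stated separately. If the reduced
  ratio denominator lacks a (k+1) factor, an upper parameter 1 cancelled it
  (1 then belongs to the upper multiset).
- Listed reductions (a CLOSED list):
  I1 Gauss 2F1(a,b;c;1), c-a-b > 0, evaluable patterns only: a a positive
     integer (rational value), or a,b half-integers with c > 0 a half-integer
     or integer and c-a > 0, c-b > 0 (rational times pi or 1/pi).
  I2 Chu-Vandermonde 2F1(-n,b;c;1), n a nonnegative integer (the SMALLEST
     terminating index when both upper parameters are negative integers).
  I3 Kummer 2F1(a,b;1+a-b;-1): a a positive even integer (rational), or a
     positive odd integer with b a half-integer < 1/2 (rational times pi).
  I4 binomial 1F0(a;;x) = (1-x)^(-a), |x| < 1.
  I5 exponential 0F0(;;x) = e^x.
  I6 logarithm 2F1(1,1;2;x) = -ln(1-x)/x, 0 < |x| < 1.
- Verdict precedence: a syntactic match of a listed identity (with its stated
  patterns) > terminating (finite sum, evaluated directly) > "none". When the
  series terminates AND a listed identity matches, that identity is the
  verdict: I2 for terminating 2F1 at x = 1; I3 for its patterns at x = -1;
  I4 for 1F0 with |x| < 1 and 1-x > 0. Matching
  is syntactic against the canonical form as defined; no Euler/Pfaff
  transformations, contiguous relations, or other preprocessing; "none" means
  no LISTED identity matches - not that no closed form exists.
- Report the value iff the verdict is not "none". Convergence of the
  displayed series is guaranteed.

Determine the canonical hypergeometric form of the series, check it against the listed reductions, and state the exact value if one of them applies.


x = -1 here; the reduced form reads 2F1, upper {-\frac{1}{4}, 3}, lower {\frac{17}{4}}, C = \frac{1}{7}. Verdict: none (x = -1): each listed identity misses the multisets {-\frac{1}{4}, 3} ; {\frac{17}{4}}.

First insight: x = -1 and the factor k + 2/3 cancels (top and bottom), leaving C = 1/7, x = -1.
Step ratio: r(k) = -1 * (k-\frac{1}{4}) (k+3) / [(k+\frac{17}{4}) (k+1)] - poly over poly, x = -1 from leading terms; C = \frac{1}{7} at k = 0.


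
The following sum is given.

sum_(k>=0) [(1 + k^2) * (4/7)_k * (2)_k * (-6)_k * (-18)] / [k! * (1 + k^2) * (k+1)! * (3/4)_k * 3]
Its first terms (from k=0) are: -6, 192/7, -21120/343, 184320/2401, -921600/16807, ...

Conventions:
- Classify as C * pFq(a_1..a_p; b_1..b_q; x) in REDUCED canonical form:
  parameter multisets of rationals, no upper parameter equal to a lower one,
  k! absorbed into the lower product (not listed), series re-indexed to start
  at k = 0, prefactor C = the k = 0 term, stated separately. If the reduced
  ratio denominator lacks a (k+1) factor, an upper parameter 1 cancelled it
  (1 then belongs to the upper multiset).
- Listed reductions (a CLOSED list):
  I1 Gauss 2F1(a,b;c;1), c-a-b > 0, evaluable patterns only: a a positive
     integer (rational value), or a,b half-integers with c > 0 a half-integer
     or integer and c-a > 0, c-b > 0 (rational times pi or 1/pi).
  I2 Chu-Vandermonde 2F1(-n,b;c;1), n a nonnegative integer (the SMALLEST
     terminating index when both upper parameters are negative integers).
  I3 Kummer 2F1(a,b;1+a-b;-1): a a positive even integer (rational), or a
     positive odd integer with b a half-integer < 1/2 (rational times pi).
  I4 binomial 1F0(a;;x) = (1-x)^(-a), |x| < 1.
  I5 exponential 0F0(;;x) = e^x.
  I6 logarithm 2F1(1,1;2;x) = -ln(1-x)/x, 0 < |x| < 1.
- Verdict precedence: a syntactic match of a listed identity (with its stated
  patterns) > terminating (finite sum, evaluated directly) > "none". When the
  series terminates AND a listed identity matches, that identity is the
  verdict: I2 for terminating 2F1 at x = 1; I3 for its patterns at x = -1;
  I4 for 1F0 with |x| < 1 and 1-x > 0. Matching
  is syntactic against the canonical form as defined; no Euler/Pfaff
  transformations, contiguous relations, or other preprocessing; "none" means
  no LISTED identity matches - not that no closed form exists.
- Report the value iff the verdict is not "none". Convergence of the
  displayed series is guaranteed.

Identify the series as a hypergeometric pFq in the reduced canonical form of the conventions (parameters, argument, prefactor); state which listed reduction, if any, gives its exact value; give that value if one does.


x = 1 here; the reduced form reads 2F1, upper {-6, 4/7}, lower {3/4}, C = -6. Verdict (x = 1): the Chu-Vandermonde identity I2 applies (terminating 2F1 at x = 1 with n = 6, b = 4/7, c = 3/4). Exact value: -184205970/359888291.

Key observation: with t_0 = -6, the denominator's factorial ratio (prefactor -6) is a lower Pochhammer.
Consecutive-term ratio: r(k) = 1 * (k-6) (k+4/7) / [(k+3/4) (k+1)] - rational in k. x = 1; t_0 = -6; negate the roots.


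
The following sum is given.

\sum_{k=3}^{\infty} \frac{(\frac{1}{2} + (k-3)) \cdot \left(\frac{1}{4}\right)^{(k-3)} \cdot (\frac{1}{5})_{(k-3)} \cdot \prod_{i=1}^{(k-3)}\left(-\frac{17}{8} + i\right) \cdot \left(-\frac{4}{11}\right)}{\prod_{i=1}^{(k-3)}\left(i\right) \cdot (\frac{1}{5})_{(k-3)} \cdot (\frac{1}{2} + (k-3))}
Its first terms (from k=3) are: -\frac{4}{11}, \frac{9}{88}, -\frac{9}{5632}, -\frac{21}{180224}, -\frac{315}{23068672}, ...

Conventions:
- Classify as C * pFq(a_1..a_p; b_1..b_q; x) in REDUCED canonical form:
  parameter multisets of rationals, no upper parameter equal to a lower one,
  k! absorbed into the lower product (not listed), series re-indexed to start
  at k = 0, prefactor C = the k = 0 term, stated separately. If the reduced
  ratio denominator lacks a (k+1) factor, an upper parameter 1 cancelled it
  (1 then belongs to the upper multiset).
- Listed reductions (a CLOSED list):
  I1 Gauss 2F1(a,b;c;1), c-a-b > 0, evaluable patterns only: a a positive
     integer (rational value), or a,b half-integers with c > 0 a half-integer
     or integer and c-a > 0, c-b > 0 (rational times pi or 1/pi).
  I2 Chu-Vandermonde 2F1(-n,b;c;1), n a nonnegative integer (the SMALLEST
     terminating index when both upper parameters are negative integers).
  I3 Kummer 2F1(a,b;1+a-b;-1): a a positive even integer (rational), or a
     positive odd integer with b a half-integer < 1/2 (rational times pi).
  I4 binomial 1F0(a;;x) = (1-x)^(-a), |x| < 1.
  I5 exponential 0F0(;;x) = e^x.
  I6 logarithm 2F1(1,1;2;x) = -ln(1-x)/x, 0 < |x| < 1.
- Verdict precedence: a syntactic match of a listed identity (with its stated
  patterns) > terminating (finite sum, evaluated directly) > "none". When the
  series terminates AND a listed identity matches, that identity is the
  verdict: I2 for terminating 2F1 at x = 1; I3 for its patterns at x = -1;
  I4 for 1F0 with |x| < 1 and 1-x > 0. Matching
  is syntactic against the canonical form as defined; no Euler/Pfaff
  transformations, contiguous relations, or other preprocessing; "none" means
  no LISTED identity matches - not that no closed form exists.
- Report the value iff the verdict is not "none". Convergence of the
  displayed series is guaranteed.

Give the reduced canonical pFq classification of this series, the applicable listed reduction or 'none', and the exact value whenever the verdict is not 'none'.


First insight: t_0 = -\frac{4}{11} here, and the parameter 1/5 appears in both the upper and lower lists and cancels (alongside the other common factor).
Consecutive-term ratio: r(k) = \frac{1}{4} * (k-\frac{9}{8}) / [(k+1)] - rational in k, leading ratio \frac{1}{4}; with t_0 = -\frac{4}{11}, classification follows.

Reduced: x = \frac{1}{4}, 1F0, upper = {-\frac{9}{8}}, lower = {-}, C = -\frac{4}{11}. Verdict: the binomial series (I4) matches (the 1F0 binomial series: exponent 9/8, x = \frac{1}{4}). Hence: \left(-\frac{4}{11}\right) \cdot \left(\frac{3}{4}\right)^{\frac{9}{8}}.


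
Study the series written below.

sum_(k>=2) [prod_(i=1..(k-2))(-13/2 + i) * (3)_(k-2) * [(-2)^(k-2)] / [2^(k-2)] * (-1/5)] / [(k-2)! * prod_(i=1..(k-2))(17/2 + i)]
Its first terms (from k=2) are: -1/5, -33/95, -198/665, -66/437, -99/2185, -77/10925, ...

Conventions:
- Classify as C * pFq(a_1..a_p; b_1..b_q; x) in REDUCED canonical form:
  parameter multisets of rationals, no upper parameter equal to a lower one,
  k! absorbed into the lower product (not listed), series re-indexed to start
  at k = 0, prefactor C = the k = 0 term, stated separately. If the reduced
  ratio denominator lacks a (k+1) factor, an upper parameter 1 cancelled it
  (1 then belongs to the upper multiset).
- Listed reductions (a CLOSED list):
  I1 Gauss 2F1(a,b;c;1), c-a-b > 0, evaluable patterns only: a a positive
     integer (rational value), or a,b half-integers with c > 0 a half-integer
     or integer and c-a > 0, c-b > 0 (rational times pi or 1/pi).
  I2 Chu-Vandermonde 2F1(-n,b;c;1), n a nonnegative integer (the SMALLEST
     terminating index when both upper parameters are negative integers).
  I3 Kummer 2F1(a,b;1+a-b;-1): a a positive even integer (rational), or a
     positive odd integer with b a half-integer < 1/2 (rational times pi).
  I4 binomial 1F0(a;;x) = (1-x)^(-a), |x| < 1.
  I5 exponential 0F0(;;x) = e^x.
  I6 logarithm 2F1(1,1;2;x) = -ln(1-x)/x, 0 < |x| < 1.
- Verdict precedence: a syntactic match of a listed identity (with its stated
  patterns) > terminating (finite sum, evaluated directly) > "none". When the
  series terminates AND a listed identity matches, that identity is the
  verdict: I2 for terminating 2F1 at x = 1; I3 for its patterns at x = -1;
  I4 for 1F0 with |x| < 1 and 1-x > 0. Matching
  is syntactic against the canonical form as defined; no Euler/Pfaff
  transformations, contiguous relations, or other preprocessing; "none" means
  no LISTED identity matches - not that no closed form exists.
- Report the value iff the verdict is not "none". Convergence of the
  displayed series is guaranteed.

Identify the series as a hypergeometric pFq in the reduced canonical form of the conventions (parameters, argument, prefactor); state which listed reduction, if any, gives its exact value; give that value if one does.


Key step: with t_0 = -1/5, the lower running product (C = -1/5, x = -1) is a rising factorial.
Term ratio: r(k) = (-1) * (k-11/2) (k+3) / [(k+19/2) (k+1)] - poly over poly, x = (-1) from leading terms; C = -1/5 at k = 0.

The series (x = -1) is 2F1: upper {-11/2, 3}, lower {19/2}, prefactor -1/5. Verdict: Kummer's theorem (I3) applies (x = -1; c = 19/2 equals 1+a-b for upper {-11/2, 3}: listed pattern). Its exact value is (-21879/65536) * pi.


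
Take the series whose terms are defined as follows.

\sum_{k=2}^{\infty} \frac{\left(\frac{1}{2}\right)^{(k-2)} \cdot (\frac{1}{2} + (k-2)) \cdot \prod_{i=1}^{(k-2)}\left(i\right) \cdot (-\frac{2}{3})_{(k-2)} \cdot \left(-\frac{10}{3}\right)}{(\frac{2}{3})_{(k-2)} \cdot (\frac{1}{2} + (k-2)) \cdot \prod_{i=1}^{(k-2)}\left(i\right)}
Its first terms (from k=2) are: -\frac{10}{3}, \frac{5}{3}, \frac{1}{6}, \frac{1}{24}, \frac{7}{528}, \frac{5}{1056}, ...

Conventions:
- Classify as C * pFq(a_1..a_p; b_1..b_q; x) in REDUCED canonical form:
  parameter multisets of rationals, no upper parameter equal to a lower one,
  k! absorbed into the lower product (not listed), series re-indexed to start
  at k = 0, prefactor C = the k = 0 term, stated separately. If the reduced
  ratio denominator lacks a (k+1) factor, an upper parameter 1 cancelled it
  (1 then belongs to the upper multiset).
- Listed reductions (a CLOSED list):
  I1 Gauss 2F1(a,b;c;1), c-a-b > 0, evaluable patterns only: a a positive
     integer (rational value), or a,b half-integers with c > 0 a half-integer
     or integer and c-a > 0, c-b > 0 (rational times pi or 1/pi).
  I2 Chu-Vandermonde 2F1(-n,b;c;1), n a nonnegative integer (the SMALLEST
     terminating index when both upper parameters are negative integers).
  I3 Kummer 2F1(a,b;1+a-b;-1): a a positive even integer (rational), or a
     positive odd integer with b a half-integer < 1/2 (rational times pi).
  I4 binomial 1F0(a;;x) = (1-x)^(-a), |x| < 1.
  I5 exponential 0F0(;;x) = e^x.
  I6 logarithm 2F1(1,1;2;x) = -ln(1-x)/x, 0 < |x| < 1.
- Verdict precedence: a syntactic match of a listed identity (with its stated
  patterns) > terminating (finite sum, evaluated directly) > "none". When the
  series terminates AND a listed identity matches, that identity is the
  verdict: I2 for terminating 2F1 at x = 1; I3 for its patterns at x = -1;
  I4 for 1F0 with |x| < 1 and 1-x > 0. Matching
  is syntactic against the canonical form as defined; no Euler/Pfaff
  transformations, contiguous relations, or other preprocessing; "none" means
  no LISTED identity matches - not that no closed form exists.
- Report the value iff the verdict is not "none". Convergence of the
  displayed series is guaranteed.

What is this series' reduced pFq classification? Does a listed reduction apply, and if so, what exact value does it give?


At argument \frac{1}{2}: a 2F1 with upper {-\frac{2}{3}, 1}, lower {\frac{2}{3}}, scaled by C = -\frac{10}{3}. Verdict: none - this 2F1 at x = \frac{1}{2} matches no listed pattern, and upper {-\frac{2}{3}, 1} holds no stopper.

First insight: from the first term -\frac{10}{3}: the running product (C = -10/3, x = 1/2) telescopes to a rising factorial.
Step ratio: r(k) = \frac{1}{2} * (k-\frac{2}{3}) (k+1) / [(k+\frac{2}{3}) (k+1)] - rational; roots negated = parameters, x = \frac{1}{2}, C = -\frac{10}{3}.


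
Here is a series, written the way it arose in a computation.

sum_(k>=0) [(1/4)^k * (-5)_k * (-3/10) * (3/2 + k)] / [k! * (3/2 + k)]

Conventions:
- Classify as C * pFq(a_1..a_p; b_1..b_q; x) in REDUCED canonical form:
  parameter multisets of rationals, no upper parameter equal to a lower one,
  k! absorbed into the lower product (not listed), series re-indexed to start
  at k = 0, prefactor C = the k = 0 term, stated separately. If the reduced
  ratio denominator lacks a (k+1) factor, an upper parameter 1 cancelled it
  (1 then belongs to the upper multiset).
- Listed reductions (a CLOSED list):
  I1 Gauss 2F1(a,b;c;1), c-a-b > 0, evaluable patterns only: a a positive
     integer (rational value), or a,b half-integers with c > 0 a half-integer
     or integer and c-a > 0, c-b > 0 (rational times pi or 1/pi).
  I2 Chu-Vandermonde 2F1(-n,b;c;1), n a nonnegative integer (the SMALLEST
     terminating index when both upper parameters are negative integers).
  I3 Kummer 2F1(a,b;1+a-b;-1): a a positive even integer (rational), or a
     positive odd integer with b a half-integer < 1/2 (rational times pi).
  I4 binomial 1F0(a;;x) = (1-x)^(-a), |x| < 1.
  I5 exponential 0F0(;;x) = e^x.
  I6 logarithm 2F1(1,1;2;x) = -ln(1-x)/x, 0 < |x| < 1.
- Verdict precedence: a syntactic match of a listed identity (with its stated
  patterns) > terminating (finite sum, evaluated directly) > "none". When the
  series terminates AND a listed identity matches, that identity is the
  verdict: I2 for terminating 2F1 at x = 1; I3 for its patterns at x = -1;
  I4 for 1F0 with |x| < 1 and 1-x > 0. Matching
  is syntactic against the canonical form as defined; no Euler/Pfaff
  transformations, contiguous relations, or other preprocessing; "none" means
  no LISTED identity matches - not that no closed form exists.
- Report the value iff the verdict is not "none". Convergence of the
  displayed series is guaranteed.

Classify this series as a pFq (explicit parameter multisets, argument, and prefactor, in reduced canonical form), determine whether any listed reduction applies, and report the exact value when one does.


Classification (C = -3/10): 1F0 with upper {-5}, lower {-}, argument x = 1/4. Verdict (x = 1/4): binomial (I4) applies (the 1F0 binomial series: exponent 5, x = 1/4). Its exact value is -729/10240.

Key observation: with t_0 = -3/10, k + 3/2 divides numerator and denominator alike; prefactor -3/10 after cancelling.
Step ratio: r(k) = (1/4) * (k-5) / [(k+1)] ; factor over Q: parameters, x = (1/4), and C = -3/10.


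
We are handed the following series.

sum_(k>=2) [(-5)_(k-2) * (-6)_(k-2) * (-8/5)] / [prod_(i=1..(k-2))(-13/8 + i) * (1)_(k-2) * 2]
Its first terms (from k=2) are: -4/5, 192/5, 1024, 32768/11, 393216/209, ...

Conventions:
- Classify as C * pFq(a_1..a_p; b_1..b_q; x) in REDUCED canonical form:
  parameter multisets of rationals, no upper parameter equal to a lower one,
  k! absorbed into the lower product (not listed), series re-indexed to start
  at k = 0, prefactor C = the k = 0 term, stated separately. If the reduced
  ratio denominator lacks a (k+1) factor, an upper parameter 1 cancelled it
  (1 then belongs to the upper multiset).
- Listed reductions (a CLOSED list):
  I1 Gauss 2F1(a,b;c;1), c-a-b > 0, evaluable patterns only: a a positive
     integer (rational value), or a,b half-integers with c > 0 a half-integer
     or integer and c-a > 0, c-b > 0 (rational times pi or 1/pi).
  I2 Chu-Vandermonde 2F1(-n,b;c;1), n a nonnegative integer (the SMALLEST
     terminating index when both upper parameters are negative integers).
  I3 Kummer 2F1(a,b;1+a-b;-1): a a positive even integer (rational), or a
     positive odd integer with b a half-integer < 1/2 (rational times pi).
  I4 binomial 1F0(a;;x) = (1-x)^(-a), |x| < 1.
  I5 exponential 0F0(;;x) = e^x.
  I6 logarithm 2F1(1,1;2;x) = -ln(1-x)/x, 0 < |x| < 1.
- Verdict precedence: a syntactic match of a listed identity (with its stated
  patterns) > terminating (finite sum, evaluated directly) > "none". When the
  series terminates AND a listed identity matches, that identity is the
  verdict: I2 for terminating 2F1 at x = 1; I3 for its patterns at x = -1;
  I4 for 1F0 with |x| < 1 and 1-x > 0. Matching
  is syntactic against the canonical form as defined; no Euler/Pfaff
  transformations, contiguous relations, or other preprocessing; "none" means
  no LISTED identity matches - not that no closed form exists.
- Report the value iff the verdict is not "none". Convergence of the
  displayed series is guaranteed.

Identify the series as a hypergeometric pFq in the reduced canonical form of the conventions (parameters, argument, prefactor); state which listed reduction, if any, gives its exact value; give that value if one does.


This is -4/5 * 2F1(-6, -5; -5/8; 1) in reduced canonical form. Verdict: Chu-Vandermonde (I2) fires (terminating 2F1 at x = 1 with n = 5, b = -6, c = -5/8). Sum: 11558572/1881.

First insight: t_0 = -4/5 here, and the lower running product (C = -4/5) is a rising factorial.
Step ratio: r(k) = 1 * (k-6) (k-5) / [(k-5/8) (k+1)] - rational; roots negated = parameters, x = 1, C = -4/5.
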